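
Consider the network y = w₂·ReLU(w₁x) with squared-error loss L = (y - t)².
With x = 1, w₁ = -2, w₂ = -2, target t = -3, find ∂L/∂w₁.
∂L/∂w₁ = 0

Forward pass:
z = w₁x = -2×1 = -2
h = ReLU(-2) = 0
y = w₂h = -2×0 = 0

Backward pass:
∂L/∂y = 2(y - t) = 2(0 - -3) = 6
∂y/∂h = w₂ = -2
∂h/∂z = 0 (ReLU derivative)
∂z/∂w₁ = x = 1

∂L/∂w₁ = 6 × -2 × 0 × 1 = 0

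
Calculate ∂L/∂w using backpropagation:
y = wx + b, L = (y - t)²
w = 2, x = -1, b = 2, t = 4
∂L/∂w = 8

y = wx + b = (2)(-1) + 2 = 0
∂L/∂y = 2(y - t) = 2(0 - 4) = -8
∂y/∂w = x = -1
∂L/∂w = ∂L/∂y · ∂y/∂w = -8 × -1 = 8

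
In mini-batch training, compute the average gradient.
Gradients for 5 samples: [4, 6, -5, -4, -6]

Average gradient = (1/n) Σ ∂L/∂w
Average gradient = -1

Average = (1/5)(4 + 6 + -5 + -4 + -6) = -5/5 = -1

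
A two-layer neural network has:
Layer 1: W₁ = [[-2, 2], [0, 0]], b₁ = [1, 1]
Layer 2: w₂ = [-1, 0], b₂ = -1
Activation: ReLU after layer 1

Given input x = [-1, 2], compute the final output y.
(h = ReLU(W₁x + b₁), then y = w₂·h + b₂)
y = -8

Layer 1 pre-activation: z₁ = [7, 1]
After ReLU: h = [7, 1]
Layer 2 output: y = -1×7 + 0×1 + -1 = -8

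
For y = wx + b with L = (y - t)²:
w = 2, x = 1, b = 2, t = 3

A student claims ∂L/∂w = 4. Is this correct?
Incorrect

y = (2)(1) + 2 = 4
∂L/∂y = 2(y - t) = 2(4 - 3) = 2
∂y/∂w = x = 1
∂L/∂w = 2 × 1 = 2

Claimed value: 4
Incorrect: The correct gradient is 2.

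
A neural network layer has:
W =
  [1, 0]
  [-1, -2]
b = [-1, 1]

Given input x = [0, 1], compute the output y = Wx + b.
y = [-1, -1]

Wx = [1×0 + 0×1, -1×0 + -2×1]
   = [0, -2]
y = Wx + b = [0 + -1, -2 + 1] = [-1, -1]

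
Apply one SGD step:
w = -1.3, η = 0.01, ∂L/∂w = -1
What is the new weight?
w_new = -1.29

w_new = w - η·∂L/∂w = -1.3 - 0.01×(-1) = -1.3 - (-0.01) = -1.29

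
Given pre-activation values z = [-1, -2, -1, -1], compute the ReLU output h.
h = [0, 0, 0, 0]

ReLU applied element-wise: max(0,-1)=0, max(0,-2)=0, max(0,-1)=0, max(0,-1)=0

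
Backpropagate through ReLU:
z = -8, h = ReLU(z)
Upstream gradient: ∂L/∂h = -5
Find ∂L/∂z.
∂L/∂z = 0

h = ReLU(-8) = 0
Since z < 0: ∂h/∂z = 0
∂L/∂z = ∂L/∂h · ∂h/∂z = -5 × 0 = 0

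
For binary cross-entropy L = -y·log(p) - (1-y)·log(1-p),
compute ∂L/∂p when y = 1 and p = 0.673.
∂L/∂p = -1.486

∂L/∂p = -y/p + (1-y)/(1-p) = -1/0.673 + 0 = -1.486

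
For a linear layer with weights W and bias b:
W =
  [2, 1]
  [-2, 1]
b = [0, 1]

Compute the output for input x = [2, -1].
y = [3, -4]

Wx = [2×2 + 1×-1, -2×2 + 1×-1]
   = [3, -5]
y = Wx + b = [3 + 0, -5 + 1] = [3, -4]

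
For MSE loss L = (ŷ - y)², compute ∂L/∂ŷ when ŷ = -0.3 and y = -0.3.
∂L/∂ŷ = 0.0

∂L/∂ŷ = 2(ŷ - y) = 2(-0.3 - -0.3) = 2(0.0) = 0.0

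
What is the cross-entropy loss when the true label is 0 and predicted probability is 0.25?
L = 0.2877

L = -0·log(0.25) - 1·log(0.75) = -log(0.75) = 0.2877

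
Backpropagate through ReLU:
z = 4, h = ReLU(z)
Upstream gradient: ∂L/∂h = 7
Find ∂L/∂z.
∂L/∂z = 7

h = ReLU(4) = 4
Since z > 0: ∂h/∂z = 1
∂L/∂z = ∂L/∂h · ∂h/∂z = 7 × 1 = 7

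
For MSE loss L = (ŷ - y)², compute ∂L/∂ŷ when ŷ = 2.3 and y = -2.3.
∂L/∂ŷ = 9.2

∂L/∂ŷ = 2(ŷ - y) = 2(2.3 - -2.3) = 2(4.6) = 9.2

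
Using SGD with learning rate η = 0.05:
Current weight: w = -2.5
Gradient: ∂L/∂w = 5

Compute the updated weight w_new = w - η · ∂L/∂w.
w_new = -2.75

w_new = w - η·∂L/∂w = -2.5 - 0.05×(5) = -2.5 - (0.25) = -2.75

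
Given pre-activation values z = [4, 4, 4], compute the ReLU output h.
h = [4, 4, 4]

ReLU applied element-wise: max(0,4)=4, max(0,4)=4, max(0,4)=4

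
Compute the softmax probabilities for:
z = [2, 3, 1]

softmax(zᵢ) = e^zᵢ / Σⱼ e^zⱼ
p = [0.2447, 0.6652, 0.09]

exp(z) = [7.389, 20.09, 2.718]
Sum = 30.19
p = [0.2447, 0.6652, 0.09]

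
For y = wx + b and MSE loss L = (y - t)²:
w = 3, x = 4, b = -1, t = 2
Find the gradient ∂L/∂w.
∂L/∂w = 72

y = wx + b = (3)(4) + -1 = 11
∂L/∂y = 2(y - t) = 2(11 - 2) = 18
∂y/∂w = x = 4
∂L/∂w = ∂L/∂y · ∂y/∂w = 18 × 4 = 72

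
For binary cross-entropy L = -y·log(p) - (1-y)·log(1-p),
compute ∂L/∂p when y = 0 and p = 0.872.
∂L/∂p = 7.812

∂L/∂p = -y/p + (1-y)/(1-p) = 0 + 1/0.128 = 7.812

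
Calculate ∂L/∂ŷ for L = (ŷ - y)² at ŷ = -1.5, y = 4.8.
∂L/∂ŷ = -12.6

∂L/∂ŷ = 2(ŷ - y) = 2(-1.5 - 4.8) = 2(-6.3) = -12.6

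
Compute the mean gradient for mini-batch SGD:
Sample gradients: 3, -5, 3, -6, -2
Average gradient = -1.4

Average = (1/5)(3 + -5 + 3 + -6 + -2) = -7/5 = -1.4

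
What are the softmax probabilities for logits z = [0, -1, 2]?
p = [0.1142, 0.042, 0.8438]

exp(z) = [1, 0.3679, 7.389]
Sum = 8.757
p = [0.1142, 0.042, 0.8438]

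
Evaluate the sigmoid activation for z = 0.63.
0.6525

sigmoid(0.63) = 1/(1 + e^(-0.63)) = 1/(1 + 0.5326) = 0.6525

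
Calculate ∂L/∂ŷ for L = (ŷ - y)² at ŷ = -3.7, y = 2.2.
∂L/∂ŷ = -11.8

∂L/∂ŷ = 2(ŷ - y) = 2(-3.7 - 2.2) = 2(-5.9) = -11.8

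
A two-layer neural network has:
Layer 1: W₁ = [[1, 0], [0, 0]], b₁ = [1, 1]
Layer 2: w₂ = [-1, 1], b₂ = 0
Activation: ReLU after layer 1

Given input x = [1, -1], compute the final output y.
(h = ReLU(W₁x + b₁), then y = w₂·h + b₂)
y = -1

Layer 1 pre-activation: z₁ = [2, 1]
After ReLU: h = [2, 1]
Layer 2 output: y = -1×2 + 1×1 + 0 = -1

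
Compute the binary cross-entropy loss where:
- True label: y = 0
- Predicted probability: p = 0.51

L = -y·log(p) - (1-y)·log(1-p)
L = 0.7133

L = -0·log(0.51) - 1·log(0.49) = -log(0.49) = 0.7133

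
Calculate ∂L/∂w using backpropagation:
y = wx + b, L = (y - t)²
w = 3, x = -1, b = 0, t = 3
∂L/∂w = 12

y = wx + b = (3)(-1) + 0 = -3
∂L/∂y = 2(y - t) = 2(-3 - 3) = -12
∂y/∂w = x = -1
∂L/∂w = ∂L/∂y · ∂y/∂w = -12 × -1 = 12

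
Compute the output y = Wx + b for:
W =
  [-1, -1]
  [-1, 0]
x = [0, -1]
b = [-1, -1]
y = [0, -1]

Wx = [-1×0 + -1×-1, -1×0 + 0×-1]
   = [1, 0]
y = Wx + b = [1 + -1, 0 + -1] = [0, -1]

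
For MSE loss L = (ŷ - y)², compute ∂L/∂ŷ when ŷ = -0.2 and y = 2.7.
∂L/∂ŷ = -5.8

∂L/∂ŷ = 2(ŷ - y) = 2(-0.2 - 2.7) = 2(-2.9) = -5.8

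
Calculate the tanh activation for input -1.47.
-0.8996

tanh(-1.47) = (e^(-1.47) - e^(1.47))/(e^(-1.47) + e^(1.47)) = -0.8996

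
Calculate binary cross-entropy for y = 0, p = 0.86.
L = 1.966

L = -0·log(0.86) - 1·log(0.14) = -log(0.14) = 1.966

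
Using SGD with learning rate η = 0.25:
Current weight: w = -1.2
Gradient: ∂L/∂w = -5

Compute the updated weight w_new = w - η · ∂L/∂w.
w_new = 0.05

w_new = w - η·∂L/∂w = -1.2 - 0.25×(-5) = -1.2 - (-1.25) = 0.05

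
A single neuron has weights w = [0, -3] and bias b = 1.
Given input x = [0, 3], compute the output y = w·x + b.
y = -8

y = (0)(0) + (-3)(3) + 1 = -8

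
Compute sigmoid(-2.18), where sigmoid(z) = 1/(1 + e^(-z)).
0.1016

sigmoid(-2.18) = 1/(1 + e^(2.18)) = 1/(1 + 8.846) = 0.1016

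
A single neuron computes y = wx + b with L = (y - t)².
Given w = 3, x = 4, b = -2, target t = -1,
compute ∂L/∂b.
∂L/∂b = 22

y = wx + b = (3)(4) + -2 = 10
∂L/∂y = 2(y - t) = 2(10 - -1) = 22
∂y/∂b = 1
∂L/∂b = ∂L/∂y · ∂y/∂b = 22 × 1 = 22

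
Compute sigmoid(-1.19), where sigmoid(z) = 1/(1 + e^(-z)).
0.2333

sigmoid(-1.19) = 1/(1 + e^(1.19)) = 1/(1 + 3.287) = 0.2333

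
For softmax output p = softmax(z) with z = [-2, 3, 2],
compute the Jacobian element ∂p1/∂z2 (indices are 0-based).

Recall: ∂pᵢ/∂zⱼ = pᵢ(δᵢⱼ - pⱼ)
∂p1/∂z2 = -0.1947

p = softmax(z) = [0.004902, 0.7275, 0.2676]
p1 = 0.7275, p2 = 0.2676

∂p1/∂z2 = -p1 × p2 = -0.7275 × 0.2676 = -0.1947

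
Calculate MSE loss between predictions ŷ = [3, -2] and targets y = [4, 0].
MSE = 2.5

MSE = (1/2)((3-4)² + (-2-0)²) = (1/2)(1 + 4) = 2.5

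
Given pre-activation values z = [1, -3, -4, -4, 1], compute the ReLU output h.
h = [1, 0, 0, 0, 1]

ReLU applied element-wise: max(0,1)=1, max(0,-3)=0, max(0,-4)=0, max(0,-4)=0, max(0,1)=1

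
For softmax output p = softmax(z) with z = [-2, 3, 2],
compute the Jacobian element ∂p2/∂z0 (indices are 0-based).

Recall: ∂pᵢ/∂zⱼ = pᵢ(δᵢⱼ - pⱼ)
∂p2/∂z0 = -0.001312

p = softmax(z) = [0.004902, 0.7275, 0.2676]
p2 = 0.2676, p0 = 0.004902

∂p2/∂z0 = -p2 × p0 = -0.2676 × 0.004902 = -0.001312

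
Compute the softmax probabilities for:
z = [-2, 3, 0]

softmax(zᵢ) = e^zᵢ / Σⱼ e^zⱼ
p = [0.0064, 0.9465, 0.0471]

exp(z) = [0.1353, 20.09, 1]
Sum = 21.22
p = [0.0064, 0.9465, 0.0471]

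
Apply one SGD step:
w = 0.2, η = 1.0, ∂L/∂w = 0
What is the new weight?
w_new = 0.2

w_new = w - η·∂L/∂w = 0.2 - 1.0×(0) = 0.2 - (0) = 0.2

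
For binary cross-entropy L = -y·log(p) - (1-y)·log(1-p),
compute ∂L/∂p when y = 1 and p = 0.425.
∂L/∂p = -2.353

∂L/∂p = -y/p + (1-y)/(1-p) = -1/0.425 + 0 = -2.353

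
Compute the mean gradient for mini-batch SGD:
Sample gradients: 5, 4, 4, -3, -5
Average gradient = 1

Average = (1/5)(5 + 4 + 4 + -3 + -5) = 5/5 = 1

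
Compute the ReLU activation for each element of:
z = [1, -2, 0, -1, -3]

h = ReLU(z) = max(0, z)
h = [1, 0, 0, 0, 0]

ReLU applied element-wise: max(0,1)=1, max(0,-2)=0, max(0,0)=0, max(0,-1)=0, max(0,-3)=0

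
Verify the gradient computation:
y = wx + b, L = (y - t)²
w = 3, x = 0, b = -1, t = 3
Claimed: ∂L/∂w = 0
Correct

y = (3)(0) + -1 = -1
∂L/∂y = 2(y - t) = 2(-1 - 3) = -8
∂y/∂w = x = 0
∂L/∂w = -8 × 0 = 0

Claimed value: 0
Correct: The correct gradient is 0.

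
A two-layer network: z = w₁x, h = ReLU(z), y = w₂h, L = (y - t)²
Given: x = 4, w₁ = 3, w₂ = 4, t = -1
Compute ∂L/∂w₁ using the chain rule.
∂L/∂w₁ = 1568

Forward pass:
z = w₁x = 3×4 = 12
h = ReLU(12) = 12
y = w₂h = 4×12 = 48

Backward pass:
∂L/∂y = 2(y - t) = 2(48 - -1) = 98
∂y/∂h = w₂ = 4
∂h/∂z = 1 (ReLU derivative)
∂z/∂w₁ = x = 4

∂L/∂w₁ = 98 × 4 × 1 × 4 = 1568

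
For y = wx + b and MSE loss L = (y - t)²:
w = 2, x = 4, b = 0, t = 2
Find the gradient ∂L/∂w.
∂L/∂w = 48

y = wx + b = (2)(4) + 0 = 8
∂L/∂y = 2(y - t) = 2(8 - 2) = 12
∂y/∂w = x = 4
∂L/∂w = ∂L/∂y · ∂y/∂w = 12 × 4 = 48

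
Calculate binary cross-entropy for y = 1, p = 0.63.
L = 0.462

L = -1·log(0.63) - 0·log(0.37) = -log(0.63) = 0.462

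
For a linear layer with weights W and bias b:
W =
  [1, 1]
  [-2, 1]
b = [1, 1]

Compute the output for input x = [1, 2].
y = [4, 1]

Wx = [1×1 + 1×2, -2×1 + 1×2]
   = [3, 0]
y = Wx + b = [3 + 1, 0 + 1] = [4, 1]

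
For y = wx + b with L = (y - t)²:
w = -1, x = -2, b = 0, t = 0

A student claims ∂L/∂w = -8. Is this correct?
Correct

y = (-1)(-2) + 0 = 2
∂L/∂y = 2(y - t) = 2(2 - 0) = 4
∂y/∂w = x = -2
∂L/∂w = 4 × -2 = -8

Claimed value: -8
Correct: The correct gradient is -8.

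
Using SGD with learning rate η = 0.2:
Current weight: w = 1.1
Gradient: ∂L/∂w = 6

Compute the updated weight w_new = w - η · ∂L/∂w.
w_new = -0.1

w_new = w - η·∂L/∂w = 1.1 - 0.2×(6) = 1.1 - (1.2) = -0.1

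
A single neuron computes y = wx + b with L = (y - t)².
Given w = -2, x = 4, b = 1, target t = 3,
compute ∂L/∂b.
∂L/∂b = -20

y = wx + b = (-2)(4) + 1 = -7
∂L/∂y = 2(y - t) = 2(-7 - 3) = -20
∂y/∂b = 1
∂L/∂b = ∂L/∂y · ∂y/∂b = -20 × 1 = -20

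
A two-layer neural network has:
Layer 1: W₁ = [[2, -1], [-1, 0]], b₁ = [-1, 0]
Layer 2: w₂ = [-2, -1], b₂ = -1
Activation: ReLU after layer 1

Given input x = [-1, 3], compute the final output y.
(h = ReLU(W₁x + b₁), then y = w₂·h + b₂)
y = -2

Layer 1 pre-activation: z₁ = [-6, 1]
After ReLU: h = [0, 1]
Layer 2 output: y = -2×0 + -1×1 + -1 = -2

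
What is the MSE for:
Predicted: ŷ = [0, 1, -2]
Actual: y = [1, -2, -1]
MSE = 3.667

MSE = (1/3)((0-1)² + (1--2)² + (-2--1)²) = (1/3)(1 + 9 + 1) = 3.667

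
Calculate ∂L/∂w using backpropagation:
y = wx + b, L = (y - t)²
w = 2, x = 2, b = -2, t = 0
∂L/∂w = 8

y = wx + b = (2)(2) + -2 = 2
∂L/∂y = 2(y - t) = 2(2 - 0) = 4
∂y/∂w = x = 2
∂L/∂w = ∂L/∂y · ∂y/∂w = 4 × 2 = 8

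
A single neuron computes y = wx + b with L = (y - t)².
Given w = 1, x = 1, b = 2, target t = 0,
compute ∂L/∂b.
∂L/∂b = 6

y = wx + b = (1)(1) + 2 = 3
∂L/∂y = 2(y - t) = 2(3 - 0) = 6
∂y/∂b = 1
∂L/∂b = ∂L/∂y · ∂y/∂b = 6 × 1 = 6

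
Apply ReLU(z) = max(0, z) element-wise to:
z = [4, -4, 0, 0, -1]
h = [4, 0, 0, 0, 0]

ReLU applied element-wise: max(0,4)=4, max(0,-4)=0, max(0,0)=0, max(0,0)=0, max(0,-1)=0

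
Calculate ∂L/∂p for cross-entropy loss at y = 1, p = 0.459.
∂L/∂p = -2.179

∂L/∂p = -y/p + (1-y)/(1-p) = -1/0.459 + 0 = -2.179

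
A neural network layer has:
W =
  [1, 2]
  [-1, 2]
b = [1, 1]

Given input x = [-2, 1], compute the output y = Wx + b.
y = [1, 5]

Wx = [1×-2 + 2×1, -1×-2 + 2×1]
   = [0, 4]
y = Wx + b = [0 + 1, 4 + 1] = [1, 5]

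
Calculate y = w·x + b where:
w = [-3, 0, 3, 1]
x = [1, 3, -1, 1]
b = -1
y = -6

y = (-3)(1) + (0)(3) + (3)(-1) + (1)(1) + -1 = -6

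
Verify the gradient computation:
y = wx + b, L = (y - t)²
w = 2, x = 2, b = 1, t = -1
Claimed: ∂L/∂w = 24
Correct

y = (2)(2) + 1 = 5
∂L/∂y = 2(y - t) = 2(5 - -1) = 12
∂y/∂w = x = 2
∂L/∂w = 12 × 2 = 24

Claimed value: 24
Correct: The correct gradient is 24.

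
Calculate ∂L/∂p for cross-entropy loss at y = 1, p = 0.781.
∂L/∂p = -1.28

∂L/∂p = -y/p + (1-y)/(1-p) = -1/0.781 + 0 = -1.28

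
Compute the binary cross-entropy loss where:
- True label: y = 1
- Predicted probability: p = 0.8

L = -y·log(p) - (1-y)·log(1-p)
L = 0.2231

L = -1·log(0.8) - 0·log(0.2) = -log(0.8) = 0.2231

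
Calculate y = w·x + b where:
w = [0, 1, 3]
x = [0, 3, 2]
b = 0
y = 9

y = (0)(0) + (1)(3) + (3)(2) + 0 = 9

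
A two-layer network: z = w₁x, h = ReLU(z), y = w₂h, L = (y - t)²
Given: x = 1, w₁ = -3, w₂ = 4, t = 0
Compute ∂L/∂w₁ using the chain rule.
∂L/∂w₁ = 0

Forward pass:
z = w₁x = -3×1 = -3
h = ReLU(-3) = 0
y = w₂h = 4×0 = 0

Backward pass:
∂L/∂y = 2(y - t) = 2(0 - 0) = 0
∂y/∂h = w₂ = 4
∂h/∂z = 0 (ReLU derivative)
∂z/∂w₁ = x = 1

∂L/∂w₁ = 0 × 4 × 0 × 1 = 0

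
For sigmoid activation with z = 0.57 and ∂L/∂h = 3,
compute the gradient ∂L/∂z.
∂L/∂z = 0.6922

σ(0.57) = 0.6388
σ'(0.57) = σ(0.57)(1 - σ(0.57)) = 0.6388 × 0.3612 = 0.2307
∂L/∂z = ∂L/∂h · σ'(z) = 3 × 0.2307 = 0.6922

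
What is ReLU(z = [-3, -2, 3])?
h = [0, 0, 3]

ReLU applied element-wise: max(0,-3)=0, max(0,-2)=0, max(0,3)=3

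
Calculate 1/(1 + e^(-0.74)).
0.677

sigmoid(0.74) = 1/(1 + e^(-0.74)) = 1/(1 + 0.4771) = 0.677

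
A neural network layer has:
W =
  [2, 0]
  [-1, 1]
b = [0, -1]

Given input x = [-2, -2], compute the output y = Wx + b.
y = [-4, -1]

Wx = [2×-2 + 0×-2, -1×-2 + 1×-2]
   = [-4, 0]
y = Wx + b = [-4 + 0, 0 + -1] = [-4, -1]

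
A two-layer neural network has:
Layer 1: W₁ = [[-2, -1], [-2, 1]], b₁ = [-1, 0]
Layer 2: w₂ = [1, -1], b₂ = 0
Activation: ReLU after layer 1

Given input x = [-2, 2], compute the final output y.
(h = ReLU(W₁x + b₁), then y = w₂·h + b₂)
y = -5

Layer 1 pre-activation: z₁ = [1, 6]
After ReLU: h = [1, 6]
Layer 2 output: y = 1×1 + -1×6 + 0 = -5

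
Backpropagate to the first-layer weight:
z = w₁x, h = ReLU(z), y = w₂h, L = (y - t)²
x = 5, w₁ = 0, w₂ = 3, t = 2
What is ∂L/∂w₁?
∂L/∂w₁ = 0

Forward pass:
z = w₁x = 0×5 = 0
h = ReLU(0) = 0
y = w₂h = 3×0 = 0

Backward pass:
∂L/∂y = 2(y - t) = 2(0 - 2) = -4
∂y/∂h = w₂ = 3
∂h/∂z = 0 (ReLU derivative)
∂z/∂w₁ = x = 5

∂L/∂w₁ = -4 × 3 × 0 × 5 = 0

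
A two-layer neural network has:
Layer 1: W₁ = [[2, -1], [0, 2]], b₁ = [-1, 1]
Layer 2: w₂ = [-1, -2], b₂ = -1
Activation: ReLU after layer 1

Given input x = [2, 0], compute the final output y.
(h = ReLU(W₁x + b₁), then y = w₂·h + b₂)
y = -6

Layer 1 pre-activation: z₁ = [3, 1]
After ReLU: h = [3, 1]
Layer 2 output: y = -1×3 + -2×1 + -1 = -6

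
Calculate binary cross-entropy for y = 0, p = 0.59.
L = 0.8916

L = -0·log(0.59) - 1·log(0.41) = -log(0.41) = 0.8916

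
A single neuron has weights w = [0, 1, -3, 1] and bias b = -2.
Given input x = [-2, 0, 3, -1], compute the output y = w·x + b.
y = -12

y = (0)(-2) + (1)(0) + (-3)(3) + (1)(-1) + -2 = -12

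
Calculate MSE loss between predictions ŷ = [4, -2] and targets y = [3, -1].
MSE = 1

MSE = (1/2)((4-3)² + (-2--1)²) = (1/2)(1 + 1) = 1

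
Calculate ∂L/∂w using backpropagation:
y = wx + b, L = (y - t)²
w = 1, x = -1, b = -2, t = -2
∂L/∂w = 2

y = wx + b = (1)(-1) + -2 = -3
∂L/∂y = 2(y - t) = 2(-3 - -2) = -2
∂y/∂w = x = -1
∂L/∂w = ∂L/∂y · ∂y/∂w = -2 × -1 = 2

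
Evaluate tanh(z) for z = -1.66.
-0.9302

tanh(-1.66) = (e^(-1.66) - e^(1.66))/(e^(-1.66) + e^(1.66)) = -0.9302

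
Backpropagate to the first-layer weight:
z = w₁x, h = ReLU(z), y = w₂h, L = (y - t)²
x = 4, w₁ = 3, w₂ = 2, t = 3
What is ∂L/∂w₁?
∂L/∂w₁ = 336

Forward pass:
z = w₁x = 3×4 = 12
h = ReLU(12) = 12
y = w₂h = 2×12 = 24

Backward pass:
∂L/∂y = 2(y - t) = 2(24 - 3) = 42
∂y/∂h = w₂ = 2
∂h/∂z = 1 (ReLU derivative)
∂z/∂w₁ = x = 4

∂L/∂w₁ = 42 × 2 × 1 × 4 = 336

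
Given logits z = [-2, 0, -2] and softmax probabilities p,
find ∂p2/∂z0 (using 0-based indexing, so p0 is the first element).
∂p2/∂z0 = -0.01134

p = softmax(z) = [0.1065, 0.787, 0.1065]
p2 = 0.1065, p0 = 0.1065

∂p2/∂z0 = -p2 × p0 = -0.1065 × 0.1065 = -0.01134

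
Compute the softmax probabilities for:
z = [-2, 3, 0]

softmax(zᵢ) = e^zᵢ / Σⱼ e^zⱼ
p = [0.0064, 0.9465, 0.0471]

exp(z) = [0.1353, 20.09, 1]
Sum = 21.22
p = [0.0064, 0.9465, 0.0471]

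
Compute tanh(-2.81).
-0.9928

tanh(-2.81) = (e^(-2.81) - e^(2.81))/(e^(-2.81) + e^(2.81)) = -0.9928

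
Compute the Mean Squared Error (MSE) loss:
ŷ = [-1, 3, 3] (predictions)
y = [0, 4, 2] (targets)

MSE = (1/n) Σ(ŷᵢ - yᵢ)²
MSE = 1

MSE = (1/3)((-1-0)² + (3-4)² + (3-2)²) = (1/3)(1 + 1 + 1) = 1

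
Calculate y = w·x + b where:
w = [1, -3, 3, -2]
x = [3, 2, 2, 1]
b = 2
y = 3

y = (1)(3) + (-3)(2) + (3)(2) + (-2)(1) + 2 = 3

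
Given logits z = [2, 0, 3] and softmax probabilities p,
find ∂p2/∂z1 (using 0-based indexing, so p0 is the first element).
∂p2/∂z1 = -0.02477

p = softmax(z) = [0.2595, 0.03512, 0.7054]
p2 = 0.7054, p1 = 0.03512

∂p2/∂z1 = -p2 × p1 = -0.7054 × 0.03512 = -0.02477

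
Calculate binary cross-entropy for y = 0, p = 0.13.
L = 0.1393

L = -0·log(0.13) - 1·log(0.87) = -log(0.87) = 0.1393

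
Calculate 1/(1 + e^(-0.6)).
0.6457

sigmoid(0.6) = 1/(1 + e^(-0.6)) = 1/(1 + 0.5488) = 0.6457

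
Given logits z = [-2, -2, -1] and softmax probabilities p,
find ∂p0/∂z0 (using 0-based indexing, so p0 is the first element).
∂p0/∂z0 = 0.167

p = softmax(z) = [0.2119, 0.2119, 0.5761]
p0 = 0.2119

∂p0/∂z0 = p0(1 - p0) = 0.2119 × (1 - 0.2119) = 0.167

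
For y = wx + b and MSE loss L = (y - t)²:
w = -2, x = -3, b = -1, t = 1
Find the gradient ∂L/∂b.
∂L/∂b = 8

y = wx + b = (-2)(-3) + -1 = 5
∂L/∂y = 2(y - t) = 2(5 - 1) = 8
∂y/∂b = 1
∂L/∂b = ∂L/∂y · ∂y/∂b = 8 × 1 = 8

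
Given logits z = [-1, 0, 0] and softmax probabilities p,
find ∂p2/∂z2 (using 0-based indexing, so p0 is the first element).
∂p2/∂z2 = 0.244

p = softmax(z) = [0.1554, 0.4223, 0.4223]
p2 = 0.4223

∂p2/∂z2 = p2(1 - p2) = 0.4223 × (1 - 0.4223) = 0.244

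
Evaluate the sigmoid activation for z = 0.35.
0.5866

sigmoid(0.35) = 1/(1 + e^(-0.35)) = 1/(1 + 0.7047) = 0.5866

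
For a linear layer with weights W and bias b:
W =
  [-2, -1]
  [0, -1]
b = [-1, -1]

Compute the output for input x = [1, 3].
y = [-6, -4]

Wx = [-2×1 + -1×3, 0×1 + -1×3]
   = [-5, -3]
y = Wx + b = [-5 + -1, -3 + -1] = [-6, -4]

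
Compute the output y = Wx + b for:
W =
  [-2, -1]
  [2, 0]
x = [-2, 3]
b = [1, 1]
y = [2, -3]

Wx = [-2×-2 + -1×3, 2×-2 + 0×3]
   = [1, -4]
y = Wx + b = [1 + 1, -4 + 1] = [2, -3]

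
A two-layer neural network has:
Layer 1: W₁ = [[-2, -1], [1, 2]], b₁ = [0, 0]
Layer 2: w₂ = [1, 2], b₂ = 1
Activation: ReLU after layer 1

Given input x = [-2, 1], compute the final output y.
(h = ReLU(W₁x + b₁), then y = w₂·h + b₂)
y = 4

Layer 1 pre-activation: z₁ = [3, 0]
After ReLU: h = [3, 0]
Layer 2 output: y = 1×3 + 2×0 + 1 = 4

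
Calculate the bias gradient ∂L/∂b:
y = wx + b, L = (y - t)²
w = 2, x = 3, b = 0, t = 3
∂L/∂b = 6

y = wx + b = (2)(3) + 0 = 6
∂L/∂y = 2(y - t) = 2(6 - 3) = 6
∂y/∂b = 1
∂L/∂b = ∂L/∂y · ∂y/∂b = 6 × 1 = 6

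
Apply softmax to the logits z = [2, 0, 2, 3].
p = [0.206, 0.0279, 0.206, 0.5601]

exp(z) = [7.389, 1, 7.389, 20.09]
Sum = 35.86
p = [0.206, 0.0279, 0.206, 0.5601]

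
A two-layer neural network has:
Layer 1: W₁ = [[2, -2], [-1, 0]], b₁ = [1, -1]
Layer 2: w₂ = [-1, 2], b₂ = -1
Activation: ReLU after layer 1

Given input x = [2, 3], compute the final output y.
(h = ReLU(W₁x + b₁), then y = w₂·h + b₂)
y = -1

Layer 1 pre-activation: z₁ = [-1, -3]
After ReLU: h = [0, 0]
Layer 2 output: y = -1×0 + 2×0 + -1 = -1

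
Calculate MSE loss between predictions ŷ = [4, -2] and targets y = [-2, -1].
MSE = 18.5

MSE = (1/2)((4--2)² + (-2--1)²) = (1/2)(36 + 1) = 18.5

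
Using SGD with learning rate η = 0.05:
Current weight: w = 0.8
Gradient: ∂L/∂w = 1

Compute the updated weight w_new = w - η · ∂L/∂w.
w_new = 0.75

w_new = w - η·∂L/∂w = 0.8 - 0.05×(1) = 0.8 - (0.05) = 0.75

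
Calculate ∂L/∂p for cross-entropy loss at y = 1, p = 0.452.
∂L/∂p = -2.212

∂L/∂p = -y/p + (1-y)/(1-p) = -1/0.452 + 0 = -2.212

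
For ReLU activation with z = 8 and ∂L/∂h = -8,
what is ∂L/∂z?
∂L/∂z = -8

h = ReLU(8) = 8
Since z > 0: ∂h/∂z = 1
∂L/∂z = ∂L/∂h · ∂h/∂z = -8 × 1 = -8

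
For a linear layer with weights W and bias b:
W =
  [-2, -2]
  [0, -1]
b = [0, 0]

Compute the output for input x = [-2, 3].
y = [-2, -3]

Wx = [-2×-2 + -2×3, 0×-2 + -1×3]
   = [-2, -3]
y = Wx + b = [-2 + 0, -3 + 0] = [-2, -3]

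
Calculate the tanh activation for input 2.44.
0.9849

tanh(2.44) = (e^(2.44) - e^(-2.44))/(e^(2.44) + e^(-2.44)) = 0.9849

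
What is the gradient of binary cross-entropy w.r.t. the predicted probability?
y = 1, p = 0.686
∂L/∂p = -1.458

∂L/∂p = -y/p + (1-y)/(1-p) = -1/0.686 + 0 = -1.458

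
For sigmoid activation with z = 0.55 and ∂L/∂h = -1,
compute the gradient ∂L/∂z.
∂L/∂z = -0.232

σ(0.55) = 0.6341
σ'(0.55) = σ(0.55)(1 - σ(0.55)) = 0.6341 × 0.3659 = 0.232
∂L/∂z = ∂L/∂h · σ'(z) = -1 × 0.232 = -0.232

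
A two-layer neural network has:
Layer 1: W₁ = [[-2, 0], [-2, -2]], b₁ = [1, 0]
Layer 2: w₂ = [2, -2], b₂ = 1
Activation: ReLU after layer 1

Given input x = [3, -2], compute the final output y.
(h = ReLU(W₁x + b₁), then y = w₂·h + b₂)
y = 1

Layer 1 pre-activation: z₁ = [-5, -2]
After ReLU: h = [0, 0]
Layer 2 output: y = 2×0 + -2×0 + 1 = 1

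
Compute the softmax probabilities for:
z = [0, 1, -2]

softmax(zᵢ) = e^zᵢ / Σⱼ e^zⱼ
p = [0.2595, 0.7054, 0.0351]

exp(z) = [1, 2.718, 0.1353]
Sum = 3.854
p = [0.2595, 0.7054, 0.0351]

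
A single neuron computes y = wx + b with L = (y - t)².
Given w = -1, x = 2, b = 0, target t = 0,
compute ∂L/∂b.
∂L/∂b = -4

y = wx + b = (-1)(2) + 0 = -2
∂L/∂y = 2(y - t) = 2(-2 - 0) = -4
∂y/∂b = 1
∂L/∂b = ∂L/∂y · ∂y/∂b = -4 × 1 = -4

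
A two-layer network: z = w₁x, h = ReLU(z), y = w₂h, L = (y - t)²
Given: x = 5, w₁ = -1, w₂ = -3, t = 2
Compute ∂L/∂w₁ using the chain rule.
∂L/∂w₁ = 0

Forward pass:
z = w₁x = -1×5 = -5
h = ReLU(-5) = 0
y = w₂h = -3×0 = 0

Backward pass:
∂L/∂y = 2(y - t) = 2(0 - 2) = -4
∂y/∂h = w₂ = -3
∂h/∂z = 0 (ReLU derivative)
∂z/∂w₁ = x = 5

∂L/∂w₁ = -4 × -3 × 0 × 5 = 0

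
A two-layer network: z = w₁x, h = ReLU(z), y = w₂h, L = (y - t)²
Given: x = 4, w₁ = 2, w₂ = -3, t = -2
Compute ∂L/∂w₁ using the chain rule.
∂L/∂w₁ = 528

Forward pass:
z = w₁x = 2×4 = 8
h = ReLU(8) = 8
y = w₂h = -3×8 = -24

Backward pass:
∂L/∂y = 2(y - t) = 2(-24 - -2) = -44
∂y/∂h = w₂ = -3
∂h/∂z = 1 (ReLU derivative)
∂z/∂w₁ = x = 4

∂L/∂w₁ = -44 × -3 × 1 × 4 = 528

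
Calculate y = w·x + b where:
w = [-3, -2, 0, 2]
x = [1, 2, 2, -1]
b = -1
y = -10

y = (-3)(1) + (-2)(2) + (0)(2) + (2)(-1) + -1 = -10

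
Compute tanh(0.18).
0.1781

tanh(0.18) = (e^(0.18) - e^(-0.18))/(e^(0.18) + e^(-0.18)) = 0.1781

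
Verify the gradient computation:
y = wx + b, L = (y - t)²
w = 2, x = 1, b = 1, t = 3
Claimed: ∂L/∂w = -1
Incorrect

y = (2)(1) + 1 = 3
∂L/∂y = 2(y - t) = 2(3 - 3) = 0
∂y/∂w = x = 1
∂L/∂w = 0 × 1 = 0

Claimed value: -1
Incorrect: The correct gradient is 0.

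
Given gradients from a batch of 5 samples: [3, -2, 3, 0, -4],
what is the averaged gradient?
Average gradient = 0

Average = (1/5)(3 + -2 + 3 + 0 + -4) = 0/5 = 0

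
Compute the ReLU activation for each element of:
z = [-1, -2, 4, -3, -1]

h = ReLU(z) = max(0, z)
h = [0, 0, 4, 0, 0]

ReLU applied element-wise: max(0,-1)=0, max(0,-2)=0, max(0,4)=4, max(0,-3)=0, max(0,-1)=0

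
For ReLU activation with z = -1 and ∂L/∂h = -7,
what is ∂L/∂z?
∂L/∂z = 0

h = ReLU(-1) = 0
Since z < 0: ∂h/∂z = 0
∂L/∂z = ∂L/∂h · ∂h/∂z = -7 × 0 = 0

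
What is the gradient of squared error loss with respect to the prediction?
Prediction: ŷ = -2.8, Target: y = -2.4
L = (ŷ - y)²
∂L/∂ŷ = -0.8

∂L/∂ŷ = 2(ŷ - y) = 2(-2.8 - -2.4) = 2(-0.4) = -0.8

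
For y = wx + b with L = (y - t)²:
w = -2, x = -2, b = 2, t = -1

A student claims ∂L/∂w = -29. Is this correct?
Incorrect

y = (-2)(-2) + 2 = 6
∂L/∂y = 2(y - t) = 2(6 - -1) = 14
∂y/∂w = x = -2
∂L/∂w = 14 × -2 = -28

Claimed value: -29
Incorrect: The correct gradient is -28.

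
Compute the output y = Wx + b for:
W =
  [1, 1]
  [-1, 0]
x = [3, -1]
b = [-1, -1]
y = [1, -4]

Wx = [1×3 + 1×-1, -1×3 + 0×-1]
   = [2, -3]
y = Wx + b = [2 + -1, -3 + -1] = [1, -4]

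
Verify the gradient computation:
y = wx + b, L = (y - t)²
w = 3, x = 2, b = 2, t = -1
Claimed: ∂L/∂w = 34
Incorrect

y = (3)(2) + 2 = 8
∂L/∂y = 2(y - t) = 2(8 - -1) = 18
∂y/∂w = x = 2
∂L/∂w = 18 × 2 = 36

Claimed value: 34
Incorrect: The correct gradient is 36.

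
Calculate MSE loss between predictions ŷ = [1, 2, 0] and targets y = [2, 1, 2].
MSE = 2

MSE = (1/3)((1-2)² + (2-1)² + (0-2)²) = (1/3)(1 + 1 + 4) = 2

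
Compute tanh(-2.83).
-0.9931

tanh(-2.83) = (e^(-2.83) - e^(2.83))/(e^(-2.83) + e^(2.83)) = -0.9931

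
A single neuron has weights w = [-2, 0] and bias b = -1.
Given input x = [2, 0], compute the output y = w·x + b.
y = -5

y = (-2)(2) + (0)(0) + -1 = -5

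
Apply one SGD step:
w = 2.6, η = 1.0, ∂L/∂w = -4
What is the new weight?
w_new = 6.6

w_new = w - η·∂L/∂w = 2.6 - 1.0×(-4) = 2.6 - (-4) = 6.6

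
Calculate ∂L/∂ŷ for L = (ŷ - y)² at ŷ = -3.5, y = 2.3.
∂L/∂ŷ = -11.6

∂L/∂ŷ = 2(ŷ - y) = 2(-3.5 - 2.3) = 2(-5.8) = -11.6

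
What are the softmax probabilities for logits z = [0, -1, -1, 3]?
p = [0.0458, 0.0169, 0.0169, 0.9205]

exp(z) = [1, 0.3679, 0.3679, 20.09]
Sum = 21.82
p = [0.0458, 0.0169, 0.0169, 0.9205]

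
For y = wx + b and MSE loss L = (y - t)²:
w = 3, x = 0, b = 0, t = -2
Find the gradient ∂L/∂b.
∂L/∂b = 4

y = wx + b = (3)(0) + 0 = 0
∂L/∂y = 2(y - t) = 2(0 - -2) = 4
∂y/∂b = 1
∂L/∂b = ∂L/∂y · ∂y/∂b = 4 × 1 = 4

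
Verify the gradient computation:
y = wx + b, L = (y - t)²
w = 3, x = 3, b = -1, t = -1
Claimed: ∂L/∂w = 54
Correct

y = (3)(3) + -1 = 8
∂L/∂y = 2(y - t) = 2(8 - -1) = 18
∂y/∂w = x = 3
∂L/∂w = 18 × 3 = 54

Claimed value: 54
Correct: The correct gradient is 54.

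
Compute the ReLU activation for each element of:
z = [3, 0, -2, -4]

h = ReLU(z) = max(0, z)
h = [3, 0, 0, 0]

ReLU applied element-wise: max(0,3)=3, max(0,0)=0, max(0,-2)=0, max(0,-4)=0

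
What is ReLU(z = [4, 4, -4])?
h = [4, 4, 0]

ReLU applied element-wise: max(0,4)=4, max(0,4)=4, max(0,-4)=0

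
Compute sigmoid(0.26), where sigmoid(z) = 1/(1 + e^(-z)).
0.5646

sigmoid(0.26) = 1/(1 + e^(-0.26)) = 1/(1 + 0.7711) = 0.5646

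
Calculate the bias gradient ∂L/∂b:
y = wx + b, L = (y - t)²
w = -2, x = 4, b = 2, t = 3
∂L/∂b = -18

y = wx + b = (-2)(4) + 2 = -6
∂L/∂y = 2(y - t) = 2(-6 - 3) = -18
∂y/∂b = 1
∂L/∂b = ∂L/∂y · ∂y/∂b = -18 × 1 = -18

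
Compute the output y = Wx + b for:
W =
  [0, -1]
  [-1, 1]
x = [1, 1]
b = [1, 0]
y = [0, 0]

Wx = [0×1 + -1×1, -1×1 + 1×1]
   = [-1, 0]
y = Wx + b = [-1 + 1, 0 + 0] = [0, 0]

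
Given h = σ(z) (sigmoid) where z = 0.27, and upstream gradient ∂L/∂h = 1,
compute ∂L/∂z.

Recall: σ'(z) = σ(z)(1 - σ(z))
∂L/∂z = 0.2455

σ(0.27) = 0.5671
σ'(0.27) = σ(0.27)(1 - σ(0.27)) = 0.5671 × 0.4329 = 0.2455
∂L/∂z = ∂L/∂h · σ'(z) = 1 × 0.2455 = 0.2455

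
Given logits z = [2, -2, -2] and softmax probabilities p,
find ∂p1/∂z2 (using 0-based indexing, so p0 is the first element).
∂p1/∂z2 = -0.0003122

p = softmax(z) = [0.9647, 0.01767, 0.01767]
p1 = 0.01767, p2 = 0.01767

∂p1/∂z2 = -p1 × p2 = -0.01767 × 0.01767 = -0.0003122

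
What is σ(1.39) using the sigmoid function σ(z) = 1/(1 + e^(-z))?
0.8006

sigmoid(1.39) = 1/(1 + e^(-1.39)) = 1/(1 + 0.2491) = 0.8006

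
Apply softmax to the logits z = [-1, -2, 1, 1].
p = [0.0619, 0.0228, 0.4576, 0.4576]

exp(z) = [0.3679, 0.1353, 2.718, 2.718]
Sum = 5.94
p = [0.0619, 0.0228, 0.4576, 0.4576]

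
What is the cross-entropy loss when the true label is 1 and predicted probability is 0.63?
L = 0.462

L = -1·log(0.63) - 0·log(0.37) = -log(0.63) = 0.462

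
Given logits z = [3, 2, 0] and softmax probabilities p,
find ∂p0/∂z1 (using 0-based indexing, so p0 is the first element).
∂p0/∂z1 = -0.183

p = softmax(z) = [0.7054, 0.2595, 0.03512]
p0 = 0.7054, p1 = 0.2595

∂p0/∂z1 = -p0 × p1 = -0.7054 × 0.2595 = -0.183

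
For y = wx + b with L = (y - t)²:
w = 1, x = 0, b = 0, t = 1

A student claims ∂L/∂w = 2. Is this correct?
Incorrect

y = (1)(0) + 0 = 0
∂L/∂y = 2(y - t) = 2(0 - 1) = -2
∂y/∂w = x = 0
∂L/∂w = -2 × 0 = 0

Claimed value: 2
Incorrect: The correct gradient is 0.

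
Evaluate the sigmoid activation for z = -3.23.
0.03805

sigmoid(-3.23) = 1/(1 + e^(3.23)) = 1/(1 + 25.28) = 0.03805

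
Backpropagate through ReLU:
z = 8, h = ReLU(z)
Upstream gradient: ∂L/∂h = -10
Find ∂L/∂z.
∂L/∂z = -10

h = ReLU(8) = 8
Since z > 0: ∂h/∂z = 1
∂L/∂z = ∂L/∂h · ∂h/∂z = -10 × 1 = -10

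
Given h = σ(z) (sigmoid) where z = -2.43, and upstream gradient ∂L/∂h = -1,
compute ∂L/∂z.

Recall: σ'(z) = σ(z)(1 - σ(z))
∂L/∂z = -0.07437

σ(-2.43) = 0.08091
σ'(-2.43) = σ(-2.43)(1 - σ(-2.43)) = 0.08091 × 0.9191 = 0.07437
∂L/∂z = ∂L/∂h · σ'(z) = -1 × 0.07437 = -0.07437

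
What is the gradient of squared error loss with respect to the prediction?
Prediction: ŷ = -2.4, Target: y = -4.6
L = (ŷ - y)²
∂L/∂ŷ = 4.4

∂L/∂ŷ = 2(ŷ - y) = 2(-2.4 - -4.6) = 2(2.2) = 4.4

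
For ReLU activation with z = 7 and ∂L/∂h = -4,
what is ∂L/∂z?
∂L/∂z = -4

h = ReLU(7) = 7
Since z > 0: ∂h/∂z = 1
∂L/∂z = ∂L/∂h · ∂h/∂z = -4 × 1 = -4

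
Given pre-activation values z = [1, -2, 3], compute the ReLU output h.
h = [1, 0, 3]

ReLU applied element-wise: max(0,1)=1, max(0,-2)=0, max(0,3)=3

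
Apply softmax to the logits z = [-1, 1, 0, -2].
p = [0.0871, 0.6439, 0.2369, 0.0321]

exp(z) = [0.3679, 2.718, 1, 0.1353]
Sum = 4.221
p = [0.0871, 0.6439, 0.2369, 0.0321]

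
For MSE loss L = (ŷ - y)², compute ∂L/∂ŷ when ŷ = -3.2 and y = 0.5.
∂L/∂ŷ = -7.4

∂L/∂ŷ = 2(ŷ - y) = 2(-3.2 - 0.5) = 2(-3.7) = -7.4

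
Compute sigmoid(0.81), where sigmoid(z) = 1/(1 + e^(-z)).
0.6921

sigmoid(0.81) = 1/(1 + e^(-0.81)) = 1/(1 + 0.4449) = 0.6921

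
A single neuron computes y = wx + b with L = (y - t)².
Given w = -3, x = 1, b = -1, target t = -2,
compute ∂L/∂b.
∂L/∂b = -4

y = wx + b = (-3)(1) + -1 = -4
∂L/∂y = 2(y - t) = 2(-4 - -2) = -4
∂y/∂b = 1
∂L/∂b = ∂L/∂y · ∂y/∂b = -4 × 1 = -4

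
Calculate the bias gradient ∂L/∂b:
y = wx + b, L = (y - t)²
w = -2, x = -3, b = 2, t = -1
∂L/∂b = 18

y = wx + b = (-2)(-3) + 2 = 8
∂L/∂y = 2(y - t) = 2(8 - -1) = 18
∂y/∂b = 1
∂L/∂b = ∂L/∂y · ∂y/∂b = 18 × 1 = 18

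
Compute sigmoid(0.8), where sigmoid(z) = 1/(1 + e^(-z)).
0.69

sigmoid(0.8) = 1/(1 + e^(-0.8)) = 1/(1 + 0.4493) = 0.69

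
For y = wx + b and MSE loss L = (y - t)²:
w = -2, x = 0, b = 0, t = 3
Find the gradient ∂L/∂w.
∂L/∂w = 0

y = wx + b = (-2)(0) + 0 = 0
∂L/∂y = 2(y - t) = 2(0 - 3) = -6
∂y/∂w = x = 0
∂L/∂w = ∂L/∂y · ∂y/∂w = -6 × 0 = 0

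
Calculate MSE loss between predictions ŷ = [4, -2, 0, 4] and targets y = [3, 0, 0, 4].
MSE = 1.25

MSE = (1/4)((4-3)² + (-2-0)² + (0-0)² + (4-4)²) = (1/4)(1 + 4 + 0 + 0) = 1.25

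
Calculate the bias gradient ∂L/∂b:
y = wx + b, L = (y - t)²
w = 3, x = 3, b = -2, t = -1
∂L/∂b = 16

y = wx + b = (3)(3) + -2 = 7
∂L/∂y = 2(y - t) = 2(7 - -1) = 16
∂y/∂b = 1
∂L/∂b = ∂L/∂y · ∂y/∂b = 16 × 1 = 16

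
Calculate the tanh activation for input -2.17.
-0.9743

tanh(-2.17) = (e^(-2.17) - e^(2.17))/(e^(-2.17) + e^(2.17)) = -0.9743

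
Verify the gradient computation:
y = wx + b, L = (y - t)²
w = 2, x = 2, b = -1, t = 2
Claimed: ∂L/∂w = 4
Correct

y = (2)(2) + -1 = 3
∂L/∂y = 2(y - t) = 2(3 - 2) = 2
∂y/∂w = x = 2
∂L/∂w = 2 × 2 = 4

Claimed value: 4
Correct: The correct gradient is 4.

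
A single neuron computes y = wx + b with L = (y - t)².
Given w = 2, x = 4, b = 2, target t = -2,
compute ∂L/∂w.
∂L/∂w = 96

y = wx + b = (2)(4) + 2 = 10
∂L/∂y = 2(y - t) = 2(10 - -2) = 24
∂y/∂w = x = 4
∂L/∂w = ∂L/∂y · ∂y/∂w = 24 × 4 = 96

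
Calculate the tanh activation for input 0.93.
0.7306

tanh(0.93) = (e^(0.93) - e^(-0.93))/(e^(0.93) + e^(-0.93)) = 0.7306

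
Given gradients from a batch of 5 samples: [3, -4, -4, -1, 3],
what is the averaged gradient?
Average gradient = -0.6

Average = (1/5)(3 + -4 + -4 + -1 + 3) = -3/5 = -0.6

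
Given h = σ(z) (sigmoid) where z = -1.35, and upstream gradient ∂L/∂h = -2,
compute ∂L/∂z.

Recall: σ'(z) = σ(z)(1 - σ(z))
∂L/∂z = -0.327

σ(-1.35) = 0.2059
σ'(-1.35) = σ(-1.35)(1 - σ(-1.35)) = 0.2059 × 0.7941 = 0.1635
∂L/∂z = ∂L/∂h · σ'(z) = -2 × 0.1635 = -0.327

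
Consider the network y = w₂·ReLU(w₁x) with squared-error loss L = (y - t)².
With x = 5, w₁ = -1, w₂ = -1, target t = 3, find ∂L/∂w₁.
∂L/∂w₁ = 0

Forward pass:
z = w₁x = -1×5 = -5
h = ReLU(-5) = 0
y = w₂h = -1×0 = 0

Backward pass:
∂L/∂y = 2(y - t) = 2(0 - 3) = -6
∂y/∂h = w₂ = -1
∂h/∂z = 0 (ReLU derivative)
∂z/∂w₁ = x = 5

∂L/∂w₁ = -6 × -1 × 0 × 5 = 0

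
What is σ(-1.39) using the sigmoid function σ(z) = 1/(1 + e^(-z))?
0.1994

sigmoid(-1.39) = 1/(1 + e^(1.39)) = 1/(1 + 4.015) = 0.1994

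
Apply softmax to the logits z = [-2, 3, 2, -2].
p = [0.0049, 0.7239, 0.2663, 0.0049]

exp(z) = [0.1353, 20.09, 7.389, 0.1353]
Sum = 27.75
p = [0.0049, 0.7239, 0.2663, 0.0049]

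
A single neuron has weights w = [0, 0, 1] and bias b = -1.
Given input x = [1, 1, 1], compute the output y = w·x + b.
y = 0

y = (0)(1) + (0)(1) + (1)(1) + -1 = 0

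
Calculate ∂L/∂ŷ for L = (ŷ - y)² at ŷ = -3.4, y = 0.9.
∂L/∂ŷ = -8.6

∂L/∂ŷ = 2(ŷ - y) = 2(-3.4 - 0.9) = 2(-4.3) = -8.6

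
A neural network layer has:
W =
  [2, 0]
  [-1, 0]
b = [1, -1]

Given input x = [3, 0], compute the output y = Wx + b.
y = [7, -4]

Wx = [2×3 + 0×0, -1×3 + 0×0]
   = [6, -3]
y = Wx + b = [6 + 1, -3 + -1] = [7, -4]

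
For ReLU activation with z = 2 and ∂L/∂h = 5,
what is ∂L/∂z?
∂L/∂z = 5

h = ReLU(2) = 2
Since z > 0: ∂h/∂z = 1
∂L/∂z = ∂L/∂h · ∂h/∂z = 5 × 1 = 5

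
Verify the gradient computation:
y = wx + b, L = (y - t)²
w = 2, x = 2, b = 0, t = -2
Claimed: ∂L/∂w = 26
Incorrect

y = (2)(2) + 0 = 4
∂L/∂y = 2(y - t) = 2(4 - -2) = 12
∂y/∂w = x = 2
∂L/∂w = 12 × 2 = 24

Claimed value: 26
Incorrect: The correct gradient is 24.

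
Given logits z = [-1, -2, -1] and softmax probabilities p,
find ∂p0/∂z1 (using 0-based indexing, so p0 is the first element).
∂p0/∂z1 = -0.06561

p = softmax(z) = [0.4223, 0.1554, 0.4223]
p0 = 0.4223, p1 = 0.1554

∂p0/∂z1 = -p0 × p1 = -0.4223 × 0.1554 = -0.06561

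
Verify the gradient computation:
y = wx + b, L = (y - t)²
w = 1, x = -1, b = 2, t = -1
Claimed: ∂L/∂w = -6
Incorrect

y = (1)(-1) + 2 = 1
∂L/∂y = 2(y - t) = 2(1 - -1) = 4
∂y/∂w = x = -1
∂L/∂w = 4 × -1 = -4

Claimed value: -6
Incorrect: The correct gradient is -4.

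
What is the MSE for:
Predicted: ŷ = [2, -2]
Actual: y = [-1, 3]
MSE = 17

MSE = (1/2)((2--1)² + (-2-3)²) = (1/2)(9 + 25) = 17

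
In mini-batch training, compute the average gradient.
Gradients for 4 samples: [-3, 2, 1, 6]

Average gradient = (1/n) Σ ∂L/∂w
Average gradient = 1.5

Average = (1/4)(-3 + 2 + 1 + 6) = 6/4 = 1.5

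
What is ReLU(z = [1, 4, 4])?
h = [1, 4, 4]

ReLU applied element-wise: max(0,1)=1, max(0,4)=4, max(0,4)=4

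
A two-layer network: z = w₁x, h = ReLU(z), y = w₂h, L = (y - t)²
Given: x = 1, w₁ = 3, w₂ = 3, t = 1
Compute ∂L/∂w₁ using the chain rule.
∂L/∂w₁ = 48

Forward pass:
z = w₁x = 3×1 = 3
h = ReLU(3) = 3
y = w₂h = 3×3 = 9

Backward pass:
∂L/∂y = 2(y - t) = 2(9 - 1) = 16
∂y/∂h = w₂ = 3
∂h/∂z = 1 (ReLU derivative)
∂z/∂w₁ = x = 1

∂L/∂w₁ = 16 × 3 × 1 × 1 = 48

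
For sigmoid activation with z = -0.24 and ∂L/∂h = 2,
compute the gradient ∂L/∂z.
∂L/∂z = 0.4929

σ(-0.24) = 0.4403
σ'(-0.24) = σ(-0.24)(1 - σ(-0.24)) = 0.4403 × 0.5597 = 0.2464
∂L/∂z = ∂L/∂h · σ'(z) = 2 × 0.2464 = 0.4929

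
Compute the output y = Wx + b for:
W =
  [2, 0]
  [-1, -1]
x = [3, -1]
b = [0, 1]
y = [6, -1]

Wx = [2×3 + 0×-1, -1×3 + -1×-1]
   = [6, -2]
y = Wx + b = [6 + 0, -2 + 1] = [6, -1]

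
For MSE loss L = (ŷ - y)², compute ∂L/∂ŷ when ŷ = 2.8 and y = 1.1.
∂L/∂ŷ = 3.4

∂L/∂ŷ = 2(ŷ - y) = 2(2.8 - 1.1) = 2(1.7) = 3.4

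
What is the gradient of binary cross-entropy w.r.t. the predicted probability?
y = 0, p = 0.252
∂L/∂p = 1.337

∂L/∂p = -y/p + (1-y)/(1-p) = 0 + 1/0.748 = 1.337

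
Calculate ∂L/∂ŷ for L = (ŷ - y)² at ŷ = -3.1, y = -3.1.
∂L/∂ŷ = 0.0

∂L/∂ŷ = 2(ŷ - y) = 2(-3.1 - -3.1) = 2(0.0) = 0.0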